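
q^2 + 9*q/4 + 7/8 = (q + 1/2)*(q + 7/4)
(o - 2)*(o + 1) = o^2 - o - 2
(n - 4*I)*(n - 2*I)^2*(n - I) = n^4 - 9*I*n^3 - 28*n^2 + 36*I*n + 16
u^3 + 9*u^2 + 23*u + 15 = (u + 1)*(u + 3)*(u + 5)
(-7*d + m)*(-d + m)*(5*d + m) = 35*d^3 - 33*d^2*m - 3*d*m^2 + m^3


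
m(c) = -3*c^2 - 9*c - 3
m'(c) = -6*c - 9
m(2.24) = -38.21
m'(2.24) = -22.44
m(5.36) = -137.43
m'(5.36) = -41.16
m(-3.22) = -5.13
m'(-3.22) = 10.32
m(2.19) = -37.10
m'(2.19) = -22.14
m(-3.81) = -12.26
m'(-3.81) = 13.86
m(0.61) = -9.61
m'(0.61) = -12.66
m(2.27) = -38.89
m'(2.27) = -22.62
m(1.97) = -32.37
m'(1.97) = -20.82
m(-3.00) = -3.00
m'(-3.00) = 9.00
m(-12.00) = -327.00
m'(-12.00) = 63.00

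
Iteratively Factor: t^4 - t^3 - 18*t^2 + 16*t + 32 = (t - 2)*(t^3 + t^2 - 16*t - 16) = (t - 2)*(t + 4)*(t^2 - 3*t - 4) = (t - 4)*(t - 2)*(t + 4)*(t + 1)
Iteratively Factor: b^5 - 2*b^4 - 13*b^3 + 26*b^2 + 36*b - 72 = (b + 2)*(b^4 - 4*b^3 - 5*b^2 + 36*b - 36) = (b - 2)*(b + 2)*(b^3 - 2*b^2 - 9*b + 18) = (b - 3)*(b - 2)*(b + 2)*(b^2 + b - 6) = (b - 3)*(b - 2)^2*(b + 2)*(b + 3)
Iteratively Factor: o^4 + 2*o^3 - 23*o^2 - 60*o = (o)*(o^3 + 2*o^2 - 23*o - 60) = o*(o + 4)*(o^2 - 2*o - 15) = o*(o - 5)*(o + 4)*(o + 3)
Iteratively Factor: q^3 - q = (q)*(q^2 - 1) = q*(q + 1)*(q - 1)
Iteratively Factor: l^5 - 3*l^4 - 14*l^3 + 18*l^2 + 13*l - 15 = (l - 1)*(l^4 - 2*l^3 - 16*l^2 + 2*l + 15) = (l - 5)*(l - 1)*(l^3 + 3*l^2 - l - 3) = (l - 5)*(l - 1)^2*(l^2 + 4*l + 3) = (l - 5)*(l - 1)^2*(l + 3)*(l + 1)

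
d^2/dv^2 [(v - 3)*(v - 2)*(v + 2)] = 6*v - 6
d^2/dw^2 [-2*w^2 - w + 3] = -4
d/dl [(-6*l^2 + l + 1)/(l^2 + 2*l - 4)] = (-13*l^2 + 46*l - 6)/(l^4 + 4*l^3 - 4*l^2 - 16*l + 16)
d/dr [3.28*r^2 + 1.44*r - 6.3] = 6.56*r + 1.44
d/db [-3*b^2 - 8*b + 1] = -6*b - 8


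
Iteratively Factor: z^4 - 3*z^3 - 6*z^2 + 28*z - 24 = (z - 2)*(z^3 - z^2 - 8*z + 12) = (z - 2)*(z + 3)*(z^2 - 4*z + 4) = (z - 2)^2*(z + 3)*(z - 2)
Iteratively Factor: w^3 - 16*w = (w - 4)*(w^2 + 4*w) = (w - 4)*(w + 4)*(w)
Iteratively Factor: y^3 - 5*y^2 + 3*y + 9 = (y - 3)*(y^2 - 2*y - 3) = (y - 3)*(y + 1)*(y - 3)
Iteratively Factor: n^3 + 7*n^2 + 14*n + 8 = (n + 2)*(n^2 + 5*n + 4) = (n + 2)*(n + 4)*(n + 1)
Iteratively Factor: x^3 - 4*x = (x + 2)*(x^2 - 2*x) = x*(x + 2)*(x - 2)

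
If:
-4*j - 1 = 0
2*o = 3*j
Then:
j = -1/4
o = -3/8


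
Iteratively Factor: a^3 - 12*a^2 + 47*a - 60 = (a - 3)*(a^2 - 9*a + 20) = (a - 4)*(a - 3)*(a - 5)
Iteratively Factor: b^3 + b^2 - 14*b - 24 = (b + 3)*(b^2 - 2*b - 8) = (b + 2)*(b + 3)*(b - 4)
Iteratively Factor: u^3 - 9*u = (u + 3)*(u^2 - 3*u) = (u - 3)*(u + 3)*(u)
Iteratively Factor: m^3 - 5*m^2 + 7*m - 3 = (m - 1)*(m^2 - 4*m + 3) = (m - 1)^2*(m - 3)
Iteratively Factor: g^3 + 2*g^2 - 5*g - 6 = (g - 2)*(g^2 + 4*g + 3) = (g - 2)*(g + 3)*(g + 1)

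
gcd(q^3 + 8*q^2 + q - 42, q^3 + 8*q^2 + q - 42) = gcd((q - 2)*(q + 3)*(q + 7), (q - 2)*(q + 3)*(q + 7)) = q^3 + 8*q^2 + q - 42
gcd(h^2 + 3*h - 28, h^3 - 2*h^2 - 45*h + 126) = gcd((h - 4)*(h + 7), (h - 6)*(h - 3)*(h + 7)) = h + 7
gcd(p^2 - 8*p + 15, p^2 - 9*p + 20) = p - 5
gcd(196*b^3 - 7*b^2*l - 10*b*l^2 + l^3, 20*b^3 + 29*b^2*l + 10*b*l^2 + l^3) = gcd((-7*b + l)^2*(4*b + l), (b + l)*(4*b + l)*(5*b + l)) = 4*b + l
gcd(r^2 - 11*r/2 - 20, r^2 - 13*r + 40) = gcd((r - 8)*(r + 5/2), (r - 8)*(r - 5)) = r - 8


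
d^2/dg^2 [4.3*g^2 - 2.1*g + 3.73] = 8.60000000000000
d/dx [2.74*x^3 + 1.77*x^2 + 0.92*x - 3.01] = 8.22*x^2 + 3.54*x + 0.92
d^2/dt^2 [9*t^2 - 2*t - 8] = 18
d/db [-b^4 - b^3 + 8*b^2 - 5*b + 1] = -4*b^3 - 3*b^2 + 16*b - 5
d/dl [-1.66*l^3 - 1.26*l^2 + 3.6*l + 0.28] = -4.98*l^2 - 2.52*l + 3.6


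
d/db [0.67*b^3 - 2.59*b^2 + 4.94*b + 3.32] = 2.01*b^2 - 5.18*b + 4.94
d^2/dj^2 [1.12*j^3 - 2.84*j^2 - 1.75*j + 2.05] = 6.72*j - 5.68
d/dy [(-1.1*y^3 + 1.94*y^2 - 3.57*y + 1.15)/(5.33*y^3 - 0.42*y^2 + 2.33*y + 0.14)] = (-9.8782*y^4 + 32.9302*y^3 - 15.8297*y^2 + 1.5092*y - 3.1793)/(28.4089*y^6 - 4.4772*y^5 + 25.0142*y^4 - 0.4648*y^3 + 5.3113*y^2 + 0.6524*y + 0.0196)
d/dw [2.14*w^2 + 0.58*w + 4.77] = 4.28*w + 0.58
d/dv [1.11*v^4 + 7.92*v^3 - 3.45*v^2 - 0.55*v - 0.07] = 4.44*v^3 + 23.76*v^2 - 6.9*v - 0.55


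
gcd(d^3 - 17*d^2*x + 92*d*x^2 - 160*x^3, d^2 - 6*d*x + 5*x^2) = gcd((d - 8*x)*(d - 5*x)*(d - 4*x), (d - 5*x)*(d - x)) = -d + 5*x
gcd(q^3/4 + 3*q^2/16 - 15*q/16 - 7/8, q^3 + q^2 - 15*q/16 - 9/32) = 1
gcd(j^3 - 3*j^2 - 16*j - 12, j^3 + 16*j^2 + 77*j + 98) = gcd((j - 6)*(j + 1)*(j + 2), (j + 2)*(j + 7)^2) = j + 2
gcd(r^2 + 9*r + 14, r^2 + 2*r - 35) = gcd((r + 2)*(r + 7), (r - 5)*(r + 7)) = r + 7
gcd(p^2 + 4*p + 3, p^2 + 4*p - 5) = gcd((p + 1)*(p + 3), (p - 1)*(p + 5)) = 1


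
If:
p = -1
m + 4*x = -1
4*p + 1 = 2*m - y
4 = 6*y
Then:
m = -7/6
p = -1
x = 1/24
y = 2/3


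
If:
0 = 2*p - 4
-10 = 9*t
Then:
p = 2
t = -10/9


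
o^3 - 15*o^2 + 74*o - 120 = (o - 6)*(o - 5)*(o - 4)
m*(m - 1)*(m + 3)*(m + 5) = m^4 + 7*m^3 + 7*m^2 - 15*m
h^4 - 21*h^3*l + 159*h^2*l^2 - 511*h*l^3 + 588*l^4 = (h - 7*l)^2*(h - 4*l)*(h - 3*l)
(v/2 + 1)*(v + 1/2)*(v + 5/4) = v^3/2 + 15*v^2/8 + 33*v/16 + 5/8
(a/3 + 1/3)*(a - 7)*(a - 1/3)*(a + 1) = a^4/3 - 16*a^3/9 - 34*a^2/9 - 8*a/9 + 7/9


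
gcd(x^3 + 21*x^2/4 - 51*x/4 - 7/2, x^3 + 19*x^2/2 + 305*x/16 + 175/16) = x + 7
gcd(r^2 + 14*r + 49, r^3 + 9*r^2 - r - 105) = r + 7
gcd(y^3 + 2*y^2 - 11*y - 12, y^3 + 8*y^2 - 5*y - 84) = y^2 + y - 12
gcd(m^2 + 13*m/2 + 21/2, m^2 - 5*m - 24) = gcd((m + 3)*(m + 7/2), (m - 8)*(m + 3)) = m + 3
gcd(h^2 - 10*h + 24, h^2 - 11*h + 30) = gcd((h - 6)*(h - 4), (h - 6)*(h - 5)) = h - 6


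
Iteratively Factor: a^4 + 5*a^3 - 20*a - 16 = (a + 2)*(a^3 + 3*a^2 - 6*a - 8) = (a + 1)*(a + 2)*(a^2 + 2*a - 8) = (a + 1)*(a + 2)*(a + 4)*(a - 2)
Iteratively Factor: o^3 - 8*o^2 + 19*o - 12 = (o - 1)*(o^2 - 7*o + 12) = (o - 4)*(o - 1)*(o - 3)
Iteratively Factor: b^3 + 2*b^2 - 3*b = (b)*(b^2 + 2*b - 3) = b*(b + 3)*(b - 1)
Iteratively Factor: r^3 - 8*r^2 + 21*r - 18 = (r - 3)*(r^2 - 5*r + 6) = (r - 3)*(r - 2)*(r - 3)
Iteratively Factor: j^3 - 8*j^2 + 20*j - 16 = (j - 2)*(j^2 - 6*j + 8) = (j - 2)^2*(j - 4)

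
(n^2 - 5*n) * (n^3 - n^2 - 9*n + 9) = n^5 - 6*n^4 - 4*n^3 + 54*n^2 - 45*n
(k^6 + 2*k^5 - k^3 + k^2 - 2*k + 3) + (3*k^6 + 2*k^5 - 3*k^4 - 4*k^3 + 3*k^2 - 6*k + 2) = 4*k^6 + 4*k^5 - 3*k^4 - 5*k^3 + 4*k^2 - 8*k + 5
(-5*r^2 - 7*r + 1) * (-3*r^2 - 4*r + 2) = 15*r^4 + 41*r^3 + 15*r^2 - 18*r + 2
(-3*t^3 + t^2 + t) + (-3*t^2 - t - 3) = -3*t^3 - 2*t^2 - 3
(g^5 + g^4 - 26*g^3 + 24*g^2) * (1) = g^5 + g^4 - 26*g^3 + 24*g^2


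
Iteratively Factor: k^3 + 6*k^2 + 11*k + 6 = (k + 1)*(k^2 + 5*k + 6) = (k + 1)*(k + 3)*(k + 2)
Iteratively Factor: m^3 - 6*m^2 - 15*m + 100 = (m - 5)*(m^2 - m - 20) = (m - 5)*(m + 4)*(m - 5)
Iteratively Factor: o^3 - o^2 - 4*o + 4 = (o - 2)*(o^2 + o - 2) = (o - 2)*(o - 1)*(o + 2)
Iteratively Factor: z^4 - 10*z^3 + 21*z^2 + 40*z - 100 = (z - 2)*(z^3 - 8*z^2 + 5*z + 50) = (z - 5)*(z - 2)*(z^2 - 3*z - 10) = (z - 5)*(z - 2)*(z + 2)*(z - 5)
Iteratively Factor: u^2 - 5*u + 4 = (u - 4)*(u - 1)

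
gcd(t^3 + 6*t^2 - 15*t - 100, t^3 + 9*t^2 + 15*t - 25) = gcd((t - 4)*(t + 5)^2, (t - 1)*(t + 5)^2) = t^2 + 10*t + 25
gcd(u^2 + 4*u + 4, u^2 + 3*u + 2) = u + 2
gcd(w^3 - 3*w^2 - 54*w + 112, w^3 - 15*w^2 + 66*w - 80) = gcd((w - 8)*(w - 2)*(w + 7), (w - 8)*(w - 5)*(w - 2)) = w^2 - 10*w + 16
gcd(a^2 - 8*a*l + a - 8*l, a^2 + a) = a + 1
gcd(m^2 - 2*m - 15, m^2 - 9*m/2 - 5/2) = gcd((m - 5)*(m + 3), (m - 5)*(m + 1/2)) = m - 5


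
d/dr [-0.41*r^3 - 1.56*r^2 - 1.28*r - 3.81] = -1.23*r^2 - 3.12*r - 1.28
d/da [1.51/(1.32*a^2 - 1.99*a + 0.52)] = (3.0049 - 3.9864*a)/(1.32*a^2 - 1.99*a + 0.52)^2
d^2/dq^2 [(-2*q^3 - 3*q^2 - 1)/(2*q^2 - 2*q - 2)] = (-7*q^3 - 18*q^2 - 3*q - 5)/(q^6 - 3*q^5 + 5*q^3 - 3*q - 1)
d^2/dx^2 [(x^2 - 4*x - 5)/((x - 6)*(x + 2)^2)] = 2*(x^4 - 16*x^3 + 114*x^2 - 280*x + 184)/(x^7 - 10*x^6 - 12*x^5 + 248*x^4 + 304*x^3 - 2016*x^2 - 5184*x - 3456)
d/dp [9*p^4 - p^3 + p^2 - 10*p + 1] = 36*p^3 - 3*p^2 + 2*p - 10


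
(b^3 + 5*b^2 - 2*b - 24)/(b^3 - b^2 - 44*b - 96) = (b - 2)/(b - 8)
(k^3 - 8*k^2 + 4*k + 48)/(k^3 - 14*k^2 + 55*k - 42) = (k^2 - 2*k - 8)/(k^2 - 8*k + 7)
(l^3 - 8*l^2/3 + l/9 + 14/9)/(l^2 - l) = l - 5/3 - 14/(9*l)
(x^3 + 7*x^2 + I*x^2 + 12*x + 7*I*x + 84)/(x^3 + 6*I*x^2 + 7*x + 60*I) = (x + 7)/(x + 5*I)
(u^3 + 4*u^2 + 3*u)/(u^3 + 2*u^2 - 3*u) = (u + 1)/(u - 1)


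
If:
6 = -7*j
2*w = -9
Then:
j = -6/7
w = -9/2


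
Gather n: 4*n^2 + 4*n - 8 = 4*n^2 + 4*n - 8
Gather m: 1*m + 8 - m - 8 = 0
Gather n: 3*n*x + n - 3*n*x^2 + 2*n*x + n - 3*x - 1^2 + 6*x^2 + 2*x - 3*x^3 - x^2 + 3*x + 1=n*(-3*x^2 + 5*x + 2) - 3*x^3 + 5*x^2 + 2*x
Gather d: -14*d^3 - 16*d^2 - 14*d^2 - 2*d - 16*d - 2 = -14*d^3 - 30*d^2 - 18*d - 2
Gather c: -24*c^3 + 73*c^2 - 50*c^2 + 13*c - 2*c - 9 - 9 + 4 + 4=-24*c^3 + 23*c^2 + 11*c - 10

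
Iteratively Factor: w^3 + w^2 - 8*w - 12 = (w + 2)*(w^2 - w - 6) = (w - 3)*(w + 2)*(w + 2)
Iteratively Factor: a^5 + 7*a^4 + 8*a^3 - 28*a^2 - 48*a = (a - 2)*(a^4 + 9*a^3 + 26*a^2 + 24*a) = (a - 2)*(a + 4)*(a^3 + 5*a^2 + 6*a) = (a - 2)*(a + 2)*(a + 4)*(a^2 + 3*a) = a*(a - 2)*(a + 2)*(a + 4)*(a + 3)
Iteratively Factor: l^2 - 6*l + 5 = (l - 1)*(l - 5)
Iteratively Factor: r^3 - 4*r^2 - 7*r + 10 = (r - 1)*(r^2 - 3*r - 10) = (r - 1)*(r + 2)*(r - 5)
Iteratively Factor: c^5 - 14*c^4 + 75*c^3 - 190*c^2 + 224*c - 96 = (c - 4)*(c^4 - 10*c^3 + 35*c^2 - 50*c + 24) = (c - 4)^2*(c^3 - 6*c^2 + 11*c - 6) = (c - 4)^2*(c - 3)*(c^2 - 3*c + 2) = (c - 4)^2*(c - 3)*(c - 2)*(c - 1)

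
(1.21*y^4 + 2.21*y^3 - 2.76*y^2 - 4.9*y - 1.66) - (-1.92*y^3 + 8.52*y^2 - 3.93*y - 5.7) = 1.21*y^4 + 4.13*y^3 - 11.28*y^2 - 0.97*y + 4.04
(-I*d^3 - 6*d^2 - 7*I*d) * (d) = -I*d^4 - 6*d^3 - 7*I*d^2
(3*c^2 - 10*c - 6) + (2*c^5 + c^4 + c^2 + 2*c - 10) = 2*c^5 + c^4 + 4*c^2 - 8*c - 16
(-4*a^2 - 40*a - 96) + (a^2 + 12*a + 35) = -3*a^2 - 28*a - 61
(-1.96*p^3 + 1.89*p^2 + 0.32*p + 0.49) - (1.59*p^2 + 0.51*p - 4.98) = -1.96*p^3 + 0.3*p^2 - 0.19*p + 5.47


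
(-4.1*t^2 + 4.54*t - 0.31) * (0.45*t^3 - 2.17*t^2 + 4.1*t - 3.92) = -1.845*t^5 + 10.94*t^4 - 26.8013*t^3 + 35.3587*t^2 - 19.0678*t + 1.2152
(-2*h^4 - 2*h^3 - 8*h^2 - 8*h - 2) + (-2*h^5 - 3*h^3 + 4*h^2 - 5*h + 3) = -2*h^5 - 2*h^4 - 5*h^3 - 4*h^2 - 13*h + 1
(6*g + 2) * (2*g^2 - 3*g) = 12*g^3 - 14*g^2 - 6*g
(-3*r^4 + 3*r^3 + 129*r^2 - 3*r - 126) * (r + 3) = -3*r^5 - 6*r^4 + 138*r^3 + 384*r^2 - 135*r - 378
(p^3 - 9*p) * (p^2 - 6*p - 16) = p^5 - 6*p^4 - 25*p^3 + 54*p^2 + 144*p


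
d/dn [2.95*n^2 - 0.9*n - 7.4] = 5.9*n - 0.9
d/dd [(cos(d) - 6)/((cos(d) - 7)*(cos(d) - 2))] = (cos(d)^2 - 12*cos(d) + 40)*sin(d)/((cos(d) - 7)^2*(cos(d) - 2)^2)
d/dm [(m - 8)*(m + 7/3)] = 2*m - 17/3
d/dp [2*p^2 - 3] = 4*p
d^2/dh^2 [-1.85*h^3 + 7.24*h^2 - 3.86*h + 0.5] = 14.48 - 11.1*h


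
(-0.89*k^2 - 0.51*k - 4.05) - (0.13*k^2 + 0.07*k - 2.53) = -1.02*k^2 - 0.58*k - 1.52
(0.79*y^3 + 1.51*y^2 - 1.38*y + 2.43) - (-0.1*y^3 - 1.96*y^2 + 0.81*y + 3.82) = 0.89*y^3 + 3.47*y^2 - 2.19*y - 1.39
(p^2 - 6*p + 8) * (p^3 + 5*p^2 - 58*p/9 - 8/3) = p^5 - p^4 - 256*p^3/9 + 76*p^2 - 320*p/9 - 64/3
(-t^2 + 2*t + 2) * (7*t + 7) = -7*t^3 + 7*t^2 + 28*t + 14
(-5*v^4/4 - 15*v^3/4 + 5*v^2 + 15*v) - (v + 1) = -5*v^4/4 - 15*v^3/4 + 5*v^2 + 14*v - 1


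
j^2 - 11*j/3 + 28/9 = (j - 7/3)*(j - 4/3)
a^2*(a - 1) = a^3 - a^2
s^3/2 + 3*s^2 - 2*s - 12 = (s/2 + 1)*(s - 2)*(s + 6)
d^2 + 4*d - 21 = (d - 3)*(d + 7)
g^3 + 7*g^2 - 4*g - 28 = (g - 2)*(g + 2)*(g + 7)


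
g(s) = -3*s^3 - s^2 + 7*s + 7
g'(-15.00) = -1988.00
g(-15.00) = 9802.00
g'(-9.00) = -704.00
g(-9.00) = 2050.00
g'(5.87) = -314.85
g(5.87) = -593.15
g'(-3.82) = -116.69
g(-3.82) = 132.90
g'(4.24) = -163.28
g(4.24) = -209.97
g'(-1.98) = -24.32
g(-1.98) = 12.51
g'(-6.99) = -418.76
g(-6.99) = 933.81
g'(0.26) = 5.87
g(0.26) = 8.70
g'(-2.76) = -56.04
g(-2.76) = 43.14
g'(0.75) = 0.44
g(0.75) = 10.42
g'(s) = -9*s^2 - 2*s + 7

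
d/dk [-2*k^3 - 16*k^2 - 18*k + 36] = -6*k^2 - 32*k - 18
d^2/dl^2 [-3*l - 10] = 0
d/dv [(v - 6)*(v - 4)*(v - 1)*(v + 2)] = 4*v^3 - 27*v^2 + 24*v + 44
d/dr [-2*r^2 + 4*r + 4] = 4 - 4*r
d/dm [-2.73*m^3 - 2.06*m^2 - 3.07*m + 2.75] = -8.19*m^2 - 4.12*m - 3.07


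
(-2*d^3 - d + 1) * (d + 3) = -2*d^4 - 6*d^3 - d^2 - 2*d + 3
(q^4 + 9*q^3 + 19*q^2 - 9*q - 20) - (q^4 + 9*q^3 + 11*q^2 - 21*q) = 8*q^2 + 12*q - 20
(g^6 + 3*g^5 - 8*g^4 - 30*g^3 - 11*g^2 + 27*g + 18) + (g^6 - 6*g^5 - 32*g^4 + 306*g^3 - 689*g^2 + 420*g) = 2*g^6 - 3*g^5 - 40*g^4 + 276*g^3 - 700*g^2 + 447*g + 18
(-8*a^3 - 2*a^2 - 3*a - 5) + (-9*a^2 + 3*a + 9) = -8*a^3 - 11*a^2 + 4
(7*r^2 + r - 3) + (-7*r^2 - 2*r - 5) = -r - 8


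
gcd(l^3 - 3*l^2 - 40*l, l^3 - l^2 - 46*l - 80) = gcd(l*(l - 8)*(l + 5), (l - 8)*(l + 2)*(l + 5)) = l^2 - 3*l - 40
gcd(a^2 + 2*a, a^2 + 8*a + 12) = a + 2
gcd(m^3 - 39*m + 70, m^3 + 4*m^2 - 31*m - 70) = m^2 + 2*m - 35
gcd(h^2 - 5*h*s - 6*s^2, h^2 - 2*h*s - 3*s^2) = h + s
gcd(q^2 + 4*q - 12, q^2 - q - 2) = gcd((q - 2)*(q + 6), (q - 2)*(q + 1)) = q - 2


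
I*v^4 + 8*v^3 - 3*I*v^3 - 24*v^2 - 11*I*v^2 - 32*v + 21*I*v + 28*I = (v - 4)*(v - 7*I)*(v - I)*(I*v + I)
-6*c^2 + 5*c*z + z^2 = (-c + z)*(6*c + z)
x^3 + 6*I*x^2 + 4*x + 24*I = (x - 2*I)*(x + 2*I)*(x + 6*I)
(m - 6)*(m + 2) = m^2 - 4*m - 12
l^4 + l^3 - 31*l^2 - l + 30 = (l - 5)*(l - 1)*(l + 1)*(l + 6)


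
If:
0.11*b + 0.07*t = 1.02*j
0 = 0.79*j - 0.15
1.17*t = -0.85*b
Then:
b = 3.27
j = 0.19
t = -2.38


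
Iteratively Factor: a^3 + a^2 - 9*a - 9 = (a + 3)*(a^2 - 2*a - 3) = (a + 1)*(a + 3)*(a - 3)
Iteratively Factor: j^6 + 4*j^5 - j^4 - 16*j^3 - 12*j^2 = (j + 1)*(j^5 + 3*j^4 - 4*j^3 - 12*j^2) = (j - 2)*(j + 1)*(j^4 + 5*j^3 + 6*j^2) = j*(j - 2)*(j + 1)*(j^3 + 5*j^2 + 6*j) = j*(j - 2)*(j + 1)*(j + 2)*(j^2 + 3*j) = j*(j - 2)*(j + 1)*(j + 2)*(j + 3)*(j)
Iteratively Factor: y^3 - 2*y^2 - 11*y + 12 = (y - 1)*(y^2 - y - 12) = (y - 4)*(y - 1)*(y + 3)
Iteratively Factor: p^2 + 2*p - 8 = (p + 4)*(p - 2)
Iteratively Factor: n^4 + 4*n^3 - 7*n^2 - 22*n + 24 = (n - 2)*(n^3 + 6*n^2 + 5*n - 12) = (n - 2)*(n - 1)*(n^2 + 7*n + 12) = (n - 2)*(n - 1)*(n + 3)*(n + 4)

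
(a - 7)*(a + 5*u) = a^2 + 5*a*u - 7*a - 35*u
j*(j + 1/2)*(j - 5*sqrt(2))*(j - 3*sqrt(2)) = j^4 - 8*sqrt(2)*j^3 + j^3/2 - 4*sqrt(2)*j^2 + 30*j^2 + 15*j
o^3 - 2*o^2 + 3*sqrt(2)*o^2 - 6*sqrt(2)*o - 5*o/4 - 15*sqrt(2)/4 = (o - 5/2)*(o + 1/2)*(o + 3*sqrt(2))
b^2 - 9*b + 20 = (b - 5)*(b - 4)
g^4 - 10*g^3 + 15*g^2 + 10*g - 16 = (g - 8)*(g - 2)*(g - 1)*(g + 1)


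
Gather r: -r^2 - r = -r^2 - r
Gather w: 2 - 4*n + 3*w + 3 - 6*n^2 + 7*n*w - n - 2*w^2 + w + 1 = -6*n^2 - 5*n - 2*w^2 + w*(7*n + 4) + 6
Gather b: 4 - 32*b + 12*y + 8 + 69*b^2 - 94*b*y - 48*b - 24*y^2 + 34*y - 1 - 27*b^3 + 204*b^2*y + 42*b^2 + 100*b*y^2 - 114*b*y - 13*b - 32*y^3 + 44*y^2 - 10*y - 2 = -27*b^3 + b^2*(204*y + 111) + b*(100*y^2 - 208*y - 93) - 32*y^3 + 20*y^2 + 36*y + 9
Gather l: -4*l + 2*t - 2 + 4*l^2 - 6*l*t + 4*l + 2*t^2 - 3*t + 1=4*l^2 - 6*l*t + 2*t^2 - t - 1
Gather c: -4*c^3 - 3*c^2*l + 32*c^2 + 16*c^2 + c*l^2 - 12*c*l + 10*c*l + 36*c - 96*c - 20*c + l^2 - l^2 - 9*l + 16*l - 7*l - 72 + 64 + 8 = -4*c^3 + c^2*(48 - 3*l) + c*(l^2 - 2*l - 80)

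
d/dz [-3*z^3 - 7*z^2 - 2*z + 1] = -9*z^2 - 14*z - 2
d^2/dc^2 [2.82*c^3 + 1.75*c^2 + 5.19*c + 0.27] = 16.92*c + 3.5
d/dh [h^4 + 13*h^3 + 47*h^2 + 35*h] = 4*h^3 + 39*h^2 + 94*h + 35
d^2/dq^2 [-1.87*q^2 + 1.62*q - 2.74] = -3.74000000000000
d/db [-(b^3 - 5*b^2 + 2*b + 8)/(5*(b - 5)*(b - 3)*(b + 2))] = (b^4 + 6*b^3 - 83*b^2 + 204*b - 68)/(5*(b^6 - 12*b^5 + 34*b^4 + 72*b^3 - 359*b^2 - 60*b + 900))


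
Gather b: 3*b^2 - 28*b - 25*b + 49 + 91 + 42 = 3*b^2 - 53*b + 182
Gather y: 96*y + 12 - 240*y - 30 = -144*y - 18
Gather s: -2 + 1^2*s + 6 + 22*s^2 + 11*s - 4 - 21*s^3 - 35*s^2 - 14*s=-21*s^3 - 13*s^2 - 2*s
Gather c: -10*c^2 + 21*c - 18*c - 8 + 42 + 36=-10*c^2 + 3*c + 70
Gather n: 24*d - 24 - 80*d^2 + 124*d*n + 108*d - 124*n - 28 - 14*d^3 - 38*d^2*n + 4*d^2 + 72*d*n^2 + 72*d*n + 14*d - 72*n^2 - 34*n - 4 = -14*d^3 - 76*d^2 + 146*d + n^2*(72*d - 72) + n*(-38*d^2 + 196*d - 158) - 56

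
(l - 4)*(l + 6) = l^2 + 2*l - 24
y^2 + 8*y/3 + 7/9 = (y + 1/3)*(y + 7/3)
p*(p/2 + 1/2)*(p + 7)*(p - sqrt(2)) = p^4/2 - sqrt(2)*p^3/2 + 4*p^3 - 4*sqrt(2)*p^2 + 7*p^2/2 - 7*sqrt(2)*p/2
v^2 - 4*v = v*(v - 4)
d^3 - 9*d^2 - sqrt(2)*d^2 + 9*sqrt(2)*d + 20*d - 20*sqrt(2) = (d - 5)*(d - 4)*(d - sqrt(2))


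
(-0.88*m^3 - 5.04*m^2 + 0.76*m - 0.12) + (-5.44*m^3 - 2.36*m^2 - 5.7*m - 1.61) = -6.32*m^3 - 7.4*m^2 - 4.94*m - 1.73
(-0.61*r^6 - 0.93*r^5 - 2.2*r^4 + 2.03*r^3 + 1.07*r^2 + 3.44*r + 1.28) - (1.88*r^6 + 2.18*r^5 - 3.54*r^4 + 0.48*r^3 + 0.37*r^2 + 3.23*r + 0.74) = -2.49*r^6 - 3.11*r^5 + 1.34*r^4 + 1.55*r^3 + 0.7*r^2 + 0.21*r + 0.54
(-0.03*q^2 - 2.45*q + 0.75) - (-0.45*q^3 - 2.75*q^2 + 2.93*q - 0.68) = 0.45*q^3 + 2.72*q^2 - 5.38*q + 1.43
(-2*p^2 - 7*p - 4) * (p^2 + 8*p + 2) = -2*p^4 - 23*p^3 - 64*p^2 - 46*p - 8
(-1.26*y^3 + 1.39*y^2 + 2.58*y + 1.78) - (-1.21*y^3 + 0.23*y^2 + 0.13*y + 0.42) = -0.05*y^3 + 1.16*y^2 + 2.45*y + 1.36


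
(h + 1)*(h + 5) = h^2 + 6*h + 5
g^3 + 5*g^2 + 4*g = g*(g + 1)*(g + 4)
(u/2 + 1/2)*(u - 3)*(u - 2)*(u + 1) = u^4/2 - 3*u^3/2 - 3*u^2/2 + 7*u/2 + 3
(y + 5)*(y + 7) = y^2 + 12*y + 35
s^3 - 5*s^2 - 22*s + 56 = (s - 7)*(s - 2)*(s + 4)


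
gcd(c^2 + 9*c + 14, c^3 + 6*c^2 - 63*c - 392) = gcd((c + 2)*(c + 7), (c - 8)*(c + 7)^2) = c + 7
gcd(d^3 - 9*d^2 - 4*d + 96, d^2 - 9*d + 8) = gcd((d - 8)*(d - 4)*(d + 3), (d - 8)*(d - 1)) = d - 8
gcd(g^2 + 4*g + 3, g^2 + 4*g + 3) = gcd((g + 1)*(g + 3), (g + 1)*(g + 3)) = g^2 + 4*g + 3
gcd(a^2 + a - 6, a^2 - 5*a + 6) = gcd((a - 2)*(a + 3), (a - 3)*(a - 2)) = a - 2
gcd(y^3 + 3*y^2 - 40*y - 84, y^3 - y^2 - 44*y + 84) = y^2 + y - 42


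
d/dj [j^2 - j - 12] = 2*j - 1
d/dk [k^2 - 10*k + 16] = 2*k - 10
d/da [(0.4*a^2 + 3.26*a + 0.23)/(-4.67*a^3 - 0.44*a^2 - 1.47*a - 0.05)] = (1.868*a^4 + 30.4484*a^3 + 4.0687*a^2 + 0.1624*a + 0.1751)/(21.8089*a^6 + 4.1096*a^5 + 13.9234*a^4 + 1.7606*a^3 + 2.2049*a^2 + 0.147*a + 0.0025)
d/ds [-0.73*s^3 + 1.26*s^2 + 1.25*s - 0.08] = -2.19*s^2 + 2.52*s + 1.25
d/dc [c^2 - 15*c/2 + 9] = 2*c - 15/2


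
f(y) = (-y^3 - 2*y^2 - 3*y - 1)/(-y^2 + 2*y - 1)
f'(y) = (2*y - 2)*(-y^3 - 2*y^2 - 3*y - 1)/(-y^2 + 2*y - 1)^2 + (-3*y^2 - 4*y - 3)/(-y^2 + 2*y - 1) = (y^3 - 3*y^2 - 7*y - 5)/(y^3 - 3*y^2 + 3*y - 1)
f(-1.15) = -0.29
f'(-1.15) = 0.25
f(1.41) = 71.44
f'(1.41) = -261.62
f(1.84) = 27.67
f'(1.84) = -36.79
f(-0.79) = -0.19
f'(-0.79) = 0.32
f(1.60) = 41.71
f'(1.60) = -91.59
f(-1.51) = -0.38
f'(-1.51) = 0.30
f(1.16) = 341.10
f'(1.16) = -3807.59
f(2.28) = 18.36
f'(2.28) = -11.78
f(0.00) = 1.00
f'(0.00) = 5.00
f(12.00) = 16.97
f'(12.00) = 0.91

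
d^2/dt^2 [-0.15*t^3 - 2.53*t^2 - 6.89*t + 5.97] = -0.9*t - 5.06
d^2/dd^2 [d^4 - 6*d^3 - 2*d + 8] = 12*d*(d - 3)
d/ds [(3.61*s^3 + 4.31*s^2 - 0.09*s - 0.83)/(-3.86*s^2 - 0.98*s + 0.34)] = (-13.9346*s^4 - 7.0756*s^3 - 0.888999999999999*s^2 - 3.4768*s - 0.844)/(14.8996*s^4 + 7.5656*s^3 - 1.6644*s^2 - 0.6664*s + 0.1156)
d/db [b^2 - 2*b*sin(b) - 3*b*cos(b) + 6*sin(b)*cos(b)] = 3*b*sin(b) - 2*b*cos(b) + 2*b - 2*sin(b) - 3*cos(b) + 6*cos(2*b)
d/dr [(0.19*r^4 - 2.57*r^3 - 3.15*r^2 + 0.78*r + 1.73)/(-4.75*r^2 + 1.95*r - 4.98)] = (-1.805*r^5 + 13.319*r^4 - 13.8078*r^3 + 35.9583*r^2 + 47.809*r - 7.2579)/(22.5625*r^4 - 18.525*r^3 + 51.1125*r^2 - 19.422*r + 24.8004)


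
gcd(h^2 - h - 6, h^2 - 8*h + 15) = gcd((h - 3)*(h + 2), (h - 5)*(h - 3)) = h - 3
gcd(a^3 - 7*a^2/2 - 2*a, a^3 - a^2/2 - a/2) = a^2 + a/2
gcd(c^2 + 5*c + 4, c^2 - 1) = c + 1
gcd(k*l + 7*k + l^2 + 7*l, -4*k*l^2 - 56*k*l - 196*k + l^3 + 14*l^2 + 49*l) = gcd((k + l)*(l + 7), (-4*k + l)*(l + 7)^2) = l + 7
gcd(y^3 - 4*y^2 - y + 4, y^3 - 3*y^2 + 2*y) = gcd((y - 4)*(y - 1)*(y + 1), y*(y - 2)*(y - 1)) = y - 1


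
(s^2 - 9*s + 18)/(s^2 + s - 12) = (s - 6)/(s + 4)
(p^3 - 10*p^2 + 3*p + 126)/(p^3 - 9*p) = (p^2 - 13*p + 42)/(p*(p - 3))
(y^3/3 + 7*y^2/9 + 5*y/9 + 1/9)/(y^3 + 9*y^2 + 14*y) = (3*y^3 + 7*y^2 + 5*y + 1)/(9*y*(y^2 + 9*y + 14))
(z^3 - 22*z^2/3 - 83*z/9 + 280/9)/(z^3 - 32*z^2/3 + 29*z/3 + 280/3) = (z - 5/3)/(z - 5)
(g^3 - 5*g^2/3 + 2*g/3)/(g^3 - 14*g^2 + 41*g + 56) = g*(3*g^2 - 5*g + 2)/(3*(g^3 - 14*g^2 + 41*g + 56))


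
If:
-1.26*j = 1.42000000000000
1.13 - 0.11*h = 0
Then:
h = 10.27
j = -1.13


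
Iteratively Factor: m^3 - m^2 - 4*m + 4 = (m + 2)*(m^2 - 3*m + 2) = (m - 2)*(m + 2)*(m - 1)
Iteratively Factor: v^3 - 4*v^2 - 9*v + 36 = (v - 3)*(v^2 - v - 12) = (v - 3)*(v + 3)*(v - 4)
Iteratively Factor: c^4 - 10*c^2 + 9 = (c - 3)*(c^3 + 3*c^2 - c - 3) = (c - 3)*(c + 1)*(c^2 + 2*c - 3) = (c - 3)*(c + 1)*(c + 3)*(c - 1)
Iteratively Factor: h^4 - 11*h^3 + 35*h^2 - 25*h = (h - 1)*(h^3 - 10*h^2 + 25*h) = (h - 5)*(h - 1)*(h^2 - 5*h) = h*(h - 5)*(h - 1)*(h - 5)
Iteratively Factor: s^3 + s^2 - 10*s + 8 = (s + 4)*(s^2 - 3*s + 2) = (s - 2)*(s + 4)*(s - 1)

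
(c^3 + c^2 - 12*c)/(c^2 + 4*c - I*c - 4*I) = c*(c - 3)/(c - I)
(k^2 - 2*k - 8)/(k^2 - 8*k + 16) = (k + 2)/(k - 4)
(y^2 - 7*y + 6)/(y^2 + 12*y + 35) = (y^2 - 7*y + 6)/(y^2 + 12*y + 35)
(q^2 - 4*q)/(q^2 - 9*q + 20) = q/(q - 5)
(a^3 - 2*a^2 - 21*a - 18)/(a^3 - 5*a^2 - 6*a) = (a + 3)/a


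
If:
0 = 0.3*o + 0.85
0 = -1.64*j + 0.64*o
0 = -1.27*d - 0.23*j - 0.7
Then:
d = -0.35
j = -1.11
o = -2.83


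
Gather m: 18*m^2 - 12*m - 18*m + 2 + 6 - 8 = 18*m^2 - 30*m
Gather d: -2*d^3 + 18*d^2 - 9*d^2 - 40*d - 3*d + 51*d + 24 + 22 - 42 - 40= -2*d^3 + 9*d^2 + 8*d - 36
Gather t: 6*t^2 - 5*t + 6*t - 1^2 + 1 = 6*t^2 + t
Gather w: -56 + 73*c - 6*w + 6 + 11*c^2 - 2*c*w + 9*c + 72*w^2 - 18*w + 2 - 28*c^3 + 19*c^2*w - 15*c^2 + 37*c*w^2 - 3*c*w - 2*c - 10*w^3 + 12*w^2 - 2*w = -28*c^3 - 4*c^2 + 80*c - 10*w^3 + w^2*(37*c + 84) + w*(19*c^2 - 5*c - 26) - 48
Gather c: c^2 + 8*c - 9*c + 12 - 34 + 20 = c^2 - c - 2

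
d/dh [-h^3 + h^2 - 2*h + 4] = -3*h^2 + 2*h - 2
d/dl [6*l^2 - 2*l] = 12*l - 2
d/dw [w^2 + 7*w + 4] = 2*w + 7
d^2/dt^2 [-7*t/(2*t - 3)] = -84/(2*t - 3)^3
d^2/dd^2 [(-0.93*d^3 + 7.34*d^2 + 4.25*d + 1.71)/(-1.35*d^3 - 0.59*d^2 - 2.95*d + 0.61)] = (3.5527136788005e-15*d^7 - 28.2357900000001*d^6 - 68.6961000000001*d^5 + 126.87111*d^4 - 33.116096*d^3 - 112.321662*d^2 - 33.407772*d - 51.751586)/(2.460375*d^9 + 3.225825*d^8 + 17.53893*d^7 + 10.968254*d^6 + 35.41062*d^5 + 0.190451999999998*d^4 + 20.80915*d^3 - 15.266958*d^2 + 3.293085*d - 0.226981)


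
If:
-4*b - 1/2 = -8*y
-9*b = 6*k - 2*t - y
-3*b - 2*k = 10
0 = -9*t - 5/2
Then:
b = -4249/72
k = 4009/48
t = -5/18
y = -265/9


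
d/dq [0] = 0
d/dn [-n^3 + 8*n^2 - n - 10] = -3*n^2 + 16*n - 1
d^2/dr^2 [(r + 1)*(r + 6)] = 2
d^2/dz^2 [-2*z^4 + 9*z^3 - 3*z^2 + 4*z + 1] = -24*z^2 + 54*z - 6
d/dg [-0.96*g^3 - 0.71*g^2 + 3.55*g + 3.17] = -2.88*g^2 - 1.42*g + 3.55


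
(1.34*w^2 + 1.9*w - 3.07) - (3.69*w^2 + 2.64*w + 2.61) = -2.35*w^2 - 0.74*w - 5.68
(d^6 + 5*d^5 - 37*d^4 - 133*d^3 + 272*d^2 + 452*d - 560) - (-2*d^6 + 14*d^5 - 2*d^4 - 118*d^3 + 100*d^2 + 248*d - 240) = 3*d^6 - 9*d^5 - 35*d^4 - 15*d^3 + 172*d^2 + 204*d - 320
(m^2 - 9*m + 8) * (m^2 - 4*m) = m^4 - 13*m^3 + 44*m^2 - 32*m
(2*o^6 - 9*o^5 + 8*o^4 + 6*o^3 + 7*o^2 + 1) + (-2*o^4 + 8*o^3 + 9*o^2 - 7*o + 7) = 2*o^6 - 9*o^5 + 6*o^4 + 14*o^3 + 16*o^2 - 7*o + 8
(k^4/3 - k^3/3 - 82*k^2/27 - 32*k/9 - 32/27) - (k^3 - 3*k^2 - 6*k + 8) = k^4/3 - 4*k^3/3 - k^2/27 + 22*k/9 - 248/27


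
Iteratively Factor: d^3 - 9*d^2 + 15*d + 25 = (d - 5)*(d^2 - 4*d - 5) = (d - 5)^2*(d + 1)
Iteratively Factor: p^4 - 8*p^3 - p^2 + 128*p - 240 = (p - 5)*(p^3 - 3*p^2 - 16*p + 48) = (p - 5)*(p + 4)*(p^2 - 7*p + 12) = (p - 5)*(p - 4)*(p + 4)*(p - 3)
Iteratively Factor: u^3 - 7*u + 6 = (u - 1)*(u^2 + u - 6) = (u - 1)*(u + 3)*(u - 2)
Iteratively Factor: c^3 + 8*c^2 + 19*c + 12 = (c + 3)*(c^2 + 5*c + 4) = (c + 3)*(c + 4)*(c + 1)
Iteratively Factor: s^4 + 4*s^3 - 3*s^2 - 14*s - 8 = (s + 1)*(s^3 + 3*s^2 - 6*s - 8) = (s + 1)*(s + 4)*(s^2 - s - 2) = (s + 1)^2*(s + 4)*(s - 2)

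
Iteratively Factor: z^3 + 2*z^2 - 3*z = (z - 1)*(z^2 + 3*z) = (z - 1)*(z + 3)*(z)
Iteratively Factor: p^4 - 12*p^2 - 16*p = (p + 2)*(p^3 - 2*p^2 - 8*p) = p*(p + 2)*(p^2 - 2*p - 8) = p*(p - 4)*(p + 2)*(p + 2)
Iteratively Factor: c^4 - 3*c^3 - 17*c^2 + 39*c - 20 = (c + 4)*(c^3 - 7*c^2 + 11*c - 5) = (c - 1)*(c + 4)*(c^2 - 6*c + 5) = (c - 1)^2*(c + 4)*(c - 5)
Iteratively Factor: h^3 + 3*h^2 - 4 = (h - 1)*(h^2 + 4*h + 4) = (h - 1)*(h + 2)*(h + 2)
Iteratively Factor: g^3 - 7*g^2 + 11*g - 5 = (g - 1)*(g^2 - 6*g + 5) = (g - 1)^2*(g - 5)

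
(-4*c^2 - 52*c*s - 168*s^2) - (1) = -4*c^2 - 52*c*s - 168*s^2 - 1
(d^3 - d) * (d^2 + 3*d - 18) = d^5 + 3*d^4 - 19*d^3 - 3*d^2 + 18*d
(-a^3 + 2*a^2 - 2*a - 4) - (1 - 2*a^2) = -a^3 + 4*a^2 - 2*a - 5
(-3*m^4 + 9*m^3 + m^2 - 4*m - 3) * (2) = -6*m^4 + 18*m^3 + 2*m^2 - 8*m - 6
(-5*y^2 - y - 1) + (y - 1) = -5*y^2 - 2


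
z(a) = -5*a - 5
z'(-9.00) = -5.00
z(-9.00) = 40.00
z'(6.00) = -5.00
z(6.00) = -35.00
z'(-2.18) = -5.00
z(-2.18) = 5.90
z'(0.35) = -5.00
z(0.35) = -6.75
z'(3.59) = -5.00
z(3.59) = -22.95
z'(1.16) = -5.00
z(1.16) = -10.80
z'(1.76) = -5.00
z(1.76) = -13.80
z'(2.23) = -5.00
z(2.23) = -16.15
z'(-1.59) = -5.00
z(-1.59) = 2.95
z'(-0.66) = -5.00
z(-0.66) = -1.70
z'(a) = -5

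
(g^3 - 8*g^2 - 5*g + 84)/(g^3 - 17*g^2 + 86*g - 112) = (g^2 - g - 12)/(g^2 - 10*g + 16)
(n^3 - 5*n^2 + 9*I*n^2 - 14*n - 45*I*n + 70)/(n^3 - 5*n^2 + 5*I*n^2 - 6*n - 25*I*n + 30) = (n + 7*I)/(n + 3*I)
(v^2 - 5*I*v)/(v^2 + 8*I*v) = (v - 5*I)/(v + 8*I)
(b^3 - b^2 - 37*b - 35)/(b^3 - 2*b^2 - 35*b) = (b + 1)/b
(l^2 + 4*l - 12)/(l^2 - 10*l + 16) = (l + 6)/(l - 8)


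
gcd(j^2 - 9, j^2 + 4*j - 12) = 1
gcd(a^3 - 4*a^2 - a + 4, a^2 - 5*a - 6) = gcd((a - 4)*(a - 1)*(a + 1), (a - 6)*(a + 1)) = a + 1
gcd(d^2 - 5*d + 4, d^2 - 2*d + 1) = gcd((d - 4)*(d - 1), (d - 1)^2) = d - 1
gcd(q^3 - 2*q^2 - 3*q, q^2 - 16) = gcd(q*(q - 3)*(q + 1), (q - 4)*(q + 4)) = 1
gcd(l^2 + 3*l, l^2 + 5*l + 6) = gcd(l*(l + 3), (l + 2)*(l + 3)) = l + 3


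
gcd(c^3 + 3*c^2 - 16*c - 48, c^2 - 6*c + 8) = c - 4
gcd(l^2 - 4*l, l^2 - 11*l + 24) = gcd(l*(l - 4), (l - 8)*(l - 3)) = 1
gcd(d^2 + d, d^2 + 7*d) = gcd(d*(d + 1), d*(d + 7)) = d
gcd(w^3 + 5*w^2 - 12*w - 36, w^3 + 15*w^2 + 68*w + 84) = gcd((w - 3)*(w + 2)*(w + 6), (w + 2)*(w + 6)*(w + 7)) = w^2 + 8*w + 12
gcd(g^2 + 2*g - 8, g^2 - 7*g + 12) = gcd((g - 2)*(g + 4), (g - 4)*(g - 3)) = 1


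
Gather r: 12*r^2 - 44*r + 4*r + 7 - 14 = 12*r^2 - 40*r - 7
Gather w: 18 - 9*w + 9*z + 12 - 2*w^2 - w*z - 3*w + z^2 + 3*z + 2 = -2*w^2 + w*(-z - 12) + z^2 + 12*z + 32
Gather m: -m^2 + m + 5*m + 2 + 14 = -m^2 + 6*m + 16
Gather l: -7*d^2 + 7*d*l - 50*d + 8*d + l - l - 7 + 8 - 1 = -7*d^2 + 7*d*l - 42*d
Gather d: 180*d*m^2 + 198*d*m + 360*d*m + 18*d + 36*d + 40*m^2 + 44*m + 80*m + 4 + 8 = d*(180*m^2 + 558*m + 54) + 40*m^2 + 124*m + 12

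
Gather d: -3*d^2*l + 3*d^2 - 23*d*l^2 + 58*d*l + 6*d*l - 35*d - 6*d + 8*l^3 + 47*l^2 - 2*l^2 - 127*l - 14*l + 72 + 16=d^2*(3 - 3*l) + d*(-23*l^2 + 64*l - 41) + 8*l^3 + 45*l^2 - 141*l + 88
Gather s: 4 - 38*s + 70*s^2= 70*s^2 - 38*s + 4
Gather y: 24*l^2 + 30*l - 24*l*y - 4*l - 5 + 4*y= 24*l^2 + 26*l + y*(4 - 24*l) - 5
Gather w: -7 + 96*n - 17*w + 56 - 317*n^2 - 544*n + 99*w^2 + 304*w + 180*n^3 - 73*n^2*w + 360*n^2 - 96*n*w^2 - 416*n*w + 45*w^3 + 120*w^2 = 180*n^3 + 43*n^2 - 448*n + 45*w^3 + w^2*(219 - 96*n) + w*(-73*n^2 - 416*n + 287) + 49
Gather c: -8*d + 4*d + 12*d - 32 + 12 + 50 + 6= 8*d + 36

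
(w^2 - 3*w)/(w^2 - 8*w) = (w - 3)/(w - 8)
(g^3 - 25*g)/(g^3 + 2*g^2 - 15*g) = (g - 5)/(g - 3)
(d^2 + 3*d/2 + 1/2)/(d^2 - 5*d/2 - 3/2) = (d + 1)/(d - 3)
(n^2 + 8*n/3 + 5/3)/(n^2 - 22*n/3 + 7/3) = (3*n^2 + 8*n + 5)/(3*n^2 - 22*n + 7)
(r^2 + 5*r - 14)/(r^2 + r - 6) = (r + 7)/(r + 3)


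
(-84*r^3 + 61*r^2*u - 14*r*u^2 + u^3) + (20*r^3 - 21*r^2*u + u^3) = -64*r^3 + 40*r^2*u - 14*r*u^2 + 2*u^3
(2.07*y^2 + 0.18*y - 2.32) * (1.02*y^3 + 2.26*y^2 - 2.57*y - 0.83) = 2.1114*y^5 + 4.8618*y^4 - 7.2795*y^3 - 7.4239*y^2 + 5.813*y + 1.9256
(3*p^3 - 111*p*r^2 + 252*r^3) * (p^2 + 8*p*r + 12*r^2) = 3*p^5 + 24*p^4*r - 75*p^3*r^2 - 636*p^2*r^3 + 684*p*r^4 + 3024*r^5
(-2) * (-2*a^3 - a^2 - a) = 4*a^3 + 2*a^2 + 2*a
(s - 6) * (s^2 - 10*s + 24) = s^3 - 16*s^2 + 84*s - 144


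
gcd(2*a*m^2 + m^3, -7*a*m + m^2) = m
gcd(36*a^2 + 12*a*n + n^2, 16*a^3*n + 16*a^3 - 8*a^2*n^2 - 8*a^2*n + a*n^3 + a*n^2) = 1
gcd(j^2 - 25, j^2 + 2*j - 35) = j - 5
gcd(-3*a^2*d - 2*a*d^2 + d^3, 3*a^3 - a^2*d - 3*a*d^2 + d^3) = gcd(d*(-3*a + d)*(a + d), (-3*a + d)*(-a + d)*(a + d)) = 3*a^2 + 2*a*d - d^2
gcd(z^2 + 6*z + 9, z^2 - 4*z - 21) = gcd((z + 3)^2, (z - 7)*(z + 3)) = z + 3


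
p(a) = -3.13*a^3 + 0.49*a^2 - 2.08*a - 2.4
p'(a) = -9.39*a^2 + 0.98*a - 2.08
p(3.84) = -180.39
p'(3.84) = -136.78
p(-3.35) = 127.74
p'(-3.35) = -110.74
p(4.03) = -207.69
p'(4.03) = -150.63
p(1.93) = -27.09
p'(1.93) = -35.17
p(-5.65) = 589.53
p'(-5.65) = -307.37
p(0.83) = -5.58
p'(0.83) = -7.74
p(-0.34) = -1.51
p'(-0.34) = -3.50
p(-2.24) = 39.90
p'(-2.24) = -51.39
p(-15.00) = 10702.80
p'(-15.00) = -2129.53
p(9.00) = -2263.20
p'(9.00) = -753.85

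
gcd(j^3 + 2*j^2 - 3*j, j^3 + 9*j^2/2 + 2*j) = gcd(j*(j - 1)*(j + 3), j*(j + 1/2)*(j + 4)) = j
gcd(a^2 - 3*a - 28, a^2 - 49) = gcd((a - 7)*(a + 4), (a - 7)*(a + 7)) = a - 7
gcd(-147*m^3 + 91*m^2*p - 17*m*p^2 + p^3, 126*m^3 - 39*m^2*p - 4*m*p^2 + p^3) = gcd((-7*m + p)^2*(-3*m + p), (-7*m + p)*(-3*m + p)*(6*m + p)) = 21*m^2 - 10*m*p + p^2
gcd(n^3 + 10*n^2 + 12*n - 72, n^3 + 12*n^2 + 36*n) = n^2 + 12*n + 36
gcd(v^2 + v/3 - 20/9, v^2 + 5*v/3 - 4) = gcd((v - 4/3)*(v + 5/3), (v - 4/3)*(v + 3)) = v - 4/3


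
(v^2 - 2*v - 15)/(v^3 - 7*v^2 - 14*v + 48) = (v - 5)/(v^2 - 10*v + 16)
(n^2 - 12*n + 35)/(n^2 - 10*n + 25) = (n - 7)/(n - 5)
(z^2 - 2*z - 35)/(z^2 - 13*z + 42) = (z + 5)/(z - 6)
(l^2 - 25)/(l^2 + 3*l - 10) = (l - 5)/(l - 2)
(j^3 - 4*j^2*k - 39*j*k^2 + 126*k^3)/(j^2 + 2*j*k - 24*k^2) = (j^2 - 10*j*k + 21*k^2)/(j - 4*k)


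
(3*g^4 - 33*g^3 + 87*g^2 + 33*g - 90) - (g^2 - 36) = 3*g^4 - 33*g^3 + 86*g^2 + 33*g - 54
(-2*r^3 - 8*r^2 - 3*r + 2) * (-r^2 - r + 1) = 2*r^5 + 10*r^4 + 9*r^3 - 7*r^2 - 5*r + 2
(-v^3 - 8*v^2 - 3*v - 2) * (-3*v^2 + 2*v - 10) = 3*v^5 + 22*v^4 + 3*v^3 + 80*v^2 + 26*v + 20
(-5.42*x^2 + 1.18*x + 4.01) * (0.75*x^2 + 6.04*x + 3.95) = -4.065*x^4 - 31.8518*x^3 - 11.2743*x^2 + 28.8814*x + 15.8395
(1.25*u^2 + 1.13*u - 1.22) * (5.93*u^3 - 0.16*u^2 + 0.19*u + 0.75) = 7.4125*u^5 + 6.5009*u^4 - 7.1779*u^3 + 1.3474*u^2 + 0.6157*u - 0.915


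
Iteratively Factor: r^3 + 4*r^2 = (r)*(r^2 + 4*r) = r^2*(r + 4)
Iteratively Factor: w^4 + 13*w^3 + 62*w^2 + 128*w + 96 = (w + 2)*(w^3 + 11*w^2 + 40*w + 48) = (w + 2)*(w + 4)*(w^2 + 7*w + 12) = (w + 2)*(w + 3)*(w + 4)*(w + 4)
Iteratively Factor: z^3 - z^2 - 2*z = (z)*(z^2 - z - 2) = z*(z + 1)*(z - 2)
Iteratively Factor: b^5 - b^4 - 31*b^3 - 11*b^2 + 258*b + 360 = (b + 3)*(b^4 - 4*b^3 - 19*b^2 + 46*b + 120) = (b + 2)*(b + 3)*(b^3 - 6*b^2 - 7*b + 60) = (b - 4)*(b + 2)*(b + 3)*(b^2 - 2*b - 15) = (b - 4)*(b + 2)*(b + 3)^2*(b - 5)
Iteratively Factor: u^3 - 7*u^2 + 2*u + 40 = (u + 2)*(u^2 - 9*u + 20) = (u - 4)*(u + 2)*(u - 5)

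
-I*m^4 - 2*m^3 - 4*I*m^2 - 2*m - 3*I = (m - 3*I)*(m - I)*(m + I)*(-I*m + 1)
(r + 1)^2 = r^2 + 2*r + 1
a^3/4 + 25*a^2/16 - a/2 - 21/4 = (a/4 + 1/2)*(a - 7/4)*(a + 6)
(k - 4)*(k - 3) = k^2 - 7*k + 12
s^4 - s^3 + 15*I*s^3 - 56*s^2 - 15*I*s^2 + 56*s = s*(s - 1)*(s + 7*I)*(s + 8*I)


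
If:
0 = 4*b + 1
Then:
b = -1/4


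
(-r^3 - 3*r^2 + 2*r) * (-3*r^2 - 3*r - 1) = 3*r^5 + 12*r^4 + 4*r^3 - 3*r^2 - 2*r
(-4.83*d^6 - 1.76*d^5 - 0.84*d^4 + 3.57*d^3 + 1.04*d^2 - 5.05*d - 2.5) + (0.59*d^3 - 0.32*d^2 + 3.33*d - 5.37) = -4.83*d^6 - 1.76*d^5 - 0.84*d^4 + 4.16*d^3 + 0.72*d^2 - 1.72*d - 7.87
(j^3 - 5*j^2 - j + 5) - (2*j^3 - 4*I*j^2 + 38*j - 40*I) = -j^3 - 5*j^2 + 4*I*j^2 - 39*j + 5 + 40*I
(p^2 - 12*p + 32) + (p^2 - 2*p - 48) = 2*p^2 - 14*p - 16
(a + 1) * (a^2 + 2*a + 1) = a^3 + 3*a^2 + 3*a + 1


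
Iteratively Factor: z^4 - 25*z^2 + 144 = (z + 3)*(z^3 - 3*z^2 - 16*z + 48) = (z - 4)*(z + 3)*(z^2 + z - 12) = (z - 4)*(z + 3)*(z + 4)*(z - 3)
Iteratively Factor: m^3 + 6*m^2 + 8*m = (m)*(m^2 + 6*m + 8) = m*(m + 4)*(m + 2)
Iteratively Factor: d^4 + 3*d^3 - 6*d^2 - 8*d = (d - 2)*(d^3 + 5*d^2 + 4*d) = (d - 2)*(d + 1)*(d^2 + 4*d) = d*(d - 2)*(d + 1)*(d + 4)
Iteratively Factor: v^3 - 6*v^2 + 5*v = (v)*(v^2 - 6*v + 5) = v*(v - 5)*(v - 1)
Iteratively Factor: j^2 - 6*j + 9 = (j - 3)*(j - 3)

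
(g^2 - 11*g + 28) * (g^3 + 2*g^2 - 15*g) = g^5 - 9*g^4 - 9*g^3 + 221*g^2 - 420*g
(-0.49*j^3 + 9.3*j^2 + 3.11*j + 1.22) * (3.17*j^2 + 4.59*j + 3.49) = -1.5533*j^5 + 27.2319*j^4 + 50.8356*j^3 + 50.5993*j^2 + 16.4537*j + 4.2578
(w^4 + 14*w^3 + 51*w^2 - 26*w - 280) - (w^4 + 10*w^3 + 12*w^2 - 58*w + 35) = 4*w^3 + 39*w^2 + 32*w - 315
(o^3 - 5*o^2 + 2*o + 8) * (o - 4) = o^4 - 9*o^3 + 22*o^2 - 32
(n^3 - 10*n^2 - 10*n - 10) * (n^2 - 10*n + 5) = n^5 - 20*n^4 + 95*n^3 + 40*n^2 + 50*n - 50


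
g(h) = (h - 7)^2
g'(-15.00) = -44.00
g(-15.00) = 484.00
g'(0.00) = -14.00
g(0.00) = 49.00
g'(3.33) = -7.34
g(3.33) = 13.47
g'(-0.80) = -15.60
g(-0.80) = 60.84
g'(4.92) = -4.16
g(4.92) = 4.33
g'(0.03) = -13.94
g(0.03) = 48.58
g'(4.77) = -4.46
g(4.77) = 4.97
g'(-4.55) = -23.10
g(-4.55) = 133.40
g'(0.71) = -12.58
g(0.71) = 39.56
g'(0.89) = -12.22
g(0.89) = 37.33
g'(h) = 2*h - 14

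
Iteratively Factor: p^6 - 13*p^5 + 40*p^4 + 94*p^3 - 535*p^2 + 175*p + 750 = (p + 1)*(p^5 - 14*p^4 + 54*p^3 + 40*p^2 - 575*p + 750) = (p - 5)*(p + 1)*(p^4 - 9*p^3 + 9*p^2 + 85*p - 150) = (p - 5)^2*(p + 1)*(p^3 - 4*p^2 - 11*p + 30) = (p - 5)^2*(p + 1)*(p + 3)*(p^2 - 7*p + 10) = (p - 5)^2*(p - 2)*(p + 1)*(p + 3)*(p - 5)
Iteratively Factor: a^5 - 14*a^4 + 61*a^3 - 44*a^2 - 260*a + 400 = (a + 2)*(a^4 - 16*a^3 + 93*a^2 - 230*a + 200) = (a - 5)*(a + 2)*(a^3 - 11*a^2 + 38*a - 40) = (a - 5)^2*(a + 2)*(a^2 - 6*a + 8) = (a - 5)^2*(a - 2)*(a + 2)*(a - 4)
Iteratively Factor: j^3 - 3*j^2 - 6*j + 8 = (j - 4)*(j^2 + j - 2) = (j - 4)*(j + 2)*(j - 1)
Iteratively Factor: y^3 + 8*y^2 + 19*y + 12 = (y + 1)*(y^2 + 7*y + 12) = (y + 1)*(y + 4)*(y + 3)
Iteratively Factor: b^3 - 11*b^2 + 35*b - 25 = (b - 1)*(b^2 - 10*b + 25) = (b - 5)*(b - 1)*(b - 5)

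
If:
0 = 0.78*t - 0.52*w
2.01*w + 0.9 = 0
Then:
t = -0.30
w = -0.45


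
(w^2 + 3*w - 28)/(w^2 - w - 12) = (w + 7)/(w + 3)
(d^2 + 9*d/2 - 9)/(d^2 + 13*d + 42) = (d - 3/2)/(d + 7)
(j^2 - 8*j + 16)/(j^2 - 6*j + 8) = (j - 4)/(j - 2)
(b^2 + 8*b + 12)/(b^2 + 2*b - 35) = (b^2 + 8*b + 12)/(b^2 + 2*b - 35)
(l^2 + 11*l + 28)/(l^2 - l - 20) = (l + 7)/(l - 5)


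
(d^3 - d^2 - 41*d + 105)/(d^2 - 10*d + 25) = (d^2 + 4*d - 21)/(d - 5)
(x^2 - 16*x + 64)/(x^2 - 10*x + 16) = (x - 8)/(x - 2)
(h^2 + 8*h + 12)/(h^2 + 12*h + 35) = (h^2 + 8*h + 12)/(h^2 + 12*h + 35)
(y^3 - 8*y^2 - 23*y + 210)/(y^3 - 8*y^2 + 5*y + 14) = (y^2 - y - 30)/(y^2 - y - 2)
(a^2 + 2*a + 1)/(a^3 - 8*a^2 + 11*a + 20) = (a + 1)/(a^2 - 9*a + 20)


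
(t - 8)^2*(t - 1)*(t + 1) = t^4 - 16*t^3 + 63*t^2 + 16*t - 64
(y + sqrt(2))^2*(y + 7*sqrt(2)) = y^3 + 9*sqrt(2)*y^2 + 30*y + 14*sqrt(2)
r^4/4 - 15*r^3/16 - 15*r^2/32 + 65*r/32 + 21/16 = (r/4 + 1/4)*(r - 7/2)*(r - 2)*(r + 3/4)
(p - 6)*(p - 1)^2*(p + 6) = p^4 - 2*p^3 - 35*p^2 + 72*p - 36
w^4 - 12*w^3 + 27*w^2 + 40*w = w*(w - 8)*(w - 5)*(w + 1)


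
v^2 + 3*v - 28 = (v - 4)*(v + 7)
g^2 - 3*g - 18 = (g - 6)*(g + 3)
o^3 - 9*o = o*(o - 3)*(o + 3)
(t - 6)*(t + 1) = t^2 - 5*t - 6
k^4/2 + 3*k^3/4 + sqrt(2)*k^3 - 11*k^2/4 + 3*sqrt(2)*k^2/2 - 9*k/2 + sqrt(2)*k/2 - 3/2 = (k/2 + 1/2)*(k + 1/2)*(k - sqrt(2))*(k + 3*sqrt(2))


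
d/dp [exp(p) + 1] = exp(p)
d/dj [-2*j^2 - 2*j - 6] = -4*j - 2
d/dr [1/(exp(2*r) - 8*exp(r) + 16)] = 2*(4 - exp(r))*exp(r)/(exp(2*r) - 8*exp(r) + 16)^2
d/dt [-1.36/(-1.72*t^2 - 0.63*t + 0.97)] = (-4.6784*t - 0.8568)/(1.72*t^2 + 0.63*t - 0.97)^2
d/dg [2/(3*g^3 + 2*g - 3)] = 2*(-9*g^2 - 2)/(3*g^3 + 2*g - 3)^2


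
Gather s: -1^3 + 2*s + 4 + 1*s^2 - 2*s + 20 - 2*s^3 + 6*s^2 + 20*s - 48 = -2*s^3 + 7*s^2 + 20*s - 25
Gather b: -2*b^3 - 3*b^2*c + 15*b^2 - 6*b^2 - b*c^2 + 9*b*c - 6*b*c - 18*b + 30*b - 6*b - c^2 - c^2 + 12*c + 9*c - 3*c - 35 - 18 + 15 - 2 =-2*b^3 + b^2*(9 - 3*c) + b*(-c^2 + 3*c + 6) - 2*c^2 + 18*c - 40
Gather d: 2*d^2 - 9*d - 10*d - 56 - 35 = 2*d^2 - 19*d - 91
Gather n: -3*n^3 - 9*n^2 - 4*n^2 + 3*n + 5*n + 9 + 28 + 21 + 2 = -3*n^3 - 13*n^2 + 8*n + 60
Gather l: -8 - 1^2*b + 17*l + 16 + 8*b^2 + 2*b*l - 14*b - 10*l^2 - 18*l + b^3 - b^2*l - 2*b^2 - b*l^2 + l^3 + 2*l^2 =b^3 + 6*b^2 - 15*b + l^3 + l^2*(-b - 8) + l*(-b^2 + 2*b - 1) + 8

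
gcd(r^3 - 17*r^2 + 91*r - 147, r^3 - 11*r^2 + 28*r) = r - 7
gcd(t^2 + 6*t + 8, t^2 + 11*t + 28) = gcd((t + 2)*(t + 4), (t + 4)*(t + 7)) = t + 4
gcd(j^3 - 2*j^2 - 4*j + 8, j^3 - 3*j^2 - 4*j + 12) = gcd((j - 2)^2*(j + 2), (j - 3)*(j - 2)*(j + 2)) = j^2 - 4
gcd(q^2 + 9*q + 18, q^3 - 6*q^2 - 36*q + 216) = q + 6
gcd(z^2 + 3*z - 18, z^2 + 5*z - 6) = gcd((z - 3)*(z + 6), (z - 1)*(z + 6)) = z + 6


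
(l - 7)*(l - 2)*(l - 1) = l^3 - 10*l^2 + 23*l - 14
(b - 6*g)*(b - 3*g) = b^2 - 9*b*g + 18*g^2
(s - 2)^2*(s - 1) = s^3 - 5*s^2 + 8*s - 4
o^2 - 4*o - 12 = (o - 6)*(o + 2)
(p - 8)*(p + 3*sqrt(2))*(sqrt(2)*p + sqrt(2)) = sqrt(2)*p^3 - 7*sqrt(2)*p^2 + 6*p^2 - 42*p - 8*sqrt(2)*p - 48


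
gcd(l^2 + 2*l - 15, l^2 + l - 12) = l - 3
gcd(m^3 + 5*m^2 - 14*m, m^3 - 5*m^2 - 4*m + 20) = m - 2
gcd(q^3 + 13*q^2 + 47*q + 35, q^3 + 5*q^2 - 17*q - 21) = q^2 + 8*q + 7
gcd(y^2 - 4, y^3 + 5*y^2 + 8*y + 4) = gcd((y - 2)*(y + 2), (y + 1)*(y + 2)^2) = y + 2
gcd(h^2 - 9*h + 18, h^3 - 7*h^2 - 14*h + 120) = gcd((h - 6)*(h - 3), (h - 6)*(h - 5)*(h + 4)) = h - 6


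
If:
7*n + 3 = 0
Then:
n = -3/7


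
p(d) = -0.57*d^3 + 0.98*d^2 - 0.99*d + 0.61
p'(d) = -1.71*d^2 + 1.96*d - 0.99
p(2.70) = -6.14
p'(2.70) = -8.16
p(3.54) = -15.90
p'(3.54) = -15.48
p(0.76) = 0.17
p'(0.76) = -0.49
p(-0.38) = 1.16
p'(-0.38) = -1.98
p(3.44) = -14.40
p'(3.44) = -14.48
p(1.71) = -1.07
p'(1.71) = -2.64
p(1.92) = -1.71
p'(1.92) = -3.53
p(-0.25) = 0.93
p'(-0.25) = -1.59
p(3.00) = -8.93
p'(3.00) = -10.50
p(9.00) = -344.45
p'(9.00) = -121.86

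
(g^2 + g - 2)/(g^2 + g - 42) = (g^2 + g - 2)/(g^2 + g - 42)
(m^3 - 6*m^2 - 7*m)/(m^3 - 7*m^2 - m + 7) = m/(m - 1)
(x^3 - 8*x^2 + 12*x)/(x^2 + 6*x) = (x^2 - 8*x + 12)/(x + 6)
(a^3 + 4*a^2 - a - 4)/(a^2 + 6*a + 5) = (a^2 + 3*a - 4)/(a + 5)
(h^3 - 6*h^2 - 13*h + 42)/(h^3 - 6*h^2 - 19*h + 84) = (h^2 + h - 6)/(h^2 + h - 12)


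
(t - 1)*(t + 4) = t^2 + 3*t - 4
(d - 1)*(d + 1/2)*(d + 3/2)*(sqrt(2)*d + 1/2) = sqrt(2)*d^4 + d^3/2 + sqrt(2)*d^3 - 5*sqrt(2)*d^2/4 + d^2/2 - 3*sqrt(2)*d/4 - 5*d/8 - 3/8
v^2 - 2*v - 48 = (v - 8)*(v + 6)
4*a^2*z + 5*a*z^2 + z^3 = z*(a + z)*(4*a + z)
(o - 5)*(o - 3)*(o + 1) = o^3 - 7*o^2 + 7*o + 15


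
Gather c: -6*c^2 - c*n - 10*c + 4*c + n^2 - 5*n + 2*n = -6*c^2 + c*(-n - 6) + n^2 - 3*n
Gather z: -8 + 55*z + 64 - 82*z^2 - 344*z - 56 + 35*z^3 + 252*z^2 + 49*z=35*z^3 + 170*z^2 - 240*z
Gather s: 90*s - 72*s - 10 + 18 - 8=18*s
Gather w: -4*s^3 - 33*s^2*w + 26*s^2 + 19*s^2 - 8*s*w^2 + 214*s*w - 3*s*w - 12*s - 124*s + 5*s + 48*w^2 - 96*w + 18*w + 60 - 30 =-4*s^3 + 45*s^2 - 131*s + w^2*(48 - 8*s) + w*(-33*s^2 + 211*s - 78) + 30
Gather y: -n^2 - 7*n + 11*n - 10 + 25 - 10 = -n^2 + 4*n + 5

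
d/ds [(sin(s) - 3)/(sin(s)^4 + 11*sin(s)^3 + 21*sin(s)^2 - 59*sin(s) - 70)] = (-3*sin(s)^4 - 10*sin(s)^3 + 78*sin(s)^2 + 126*sin(s) - 247)*cos(s)/(sin(s)^4 + 11*sin(s)^3 + 21*sin(s)^2 - 59*sin(s) - 70)^2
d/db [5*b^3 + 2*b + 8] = 15*b^2 + 2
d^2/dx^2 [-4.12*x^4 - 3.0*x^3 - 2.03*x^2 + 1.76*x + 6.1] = -49.44*x^2 - 18.0*x - 4.06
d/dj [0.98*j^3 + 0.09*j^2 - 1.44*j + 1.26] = 2.94*j^2 + 0.18*j - 1.44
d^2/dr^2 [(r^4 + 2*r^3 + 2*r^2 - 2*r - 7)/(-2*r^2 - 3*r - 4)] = 2*(-4*r^6 - 18*r^5 - 51*r^4 - 78*r^3 - 36*r^2 - 18*r - 49)/(8*r^6 + 36*r^5 + 102*r^4 + 171*r^3 + 204*r^2 + 144*r + 64)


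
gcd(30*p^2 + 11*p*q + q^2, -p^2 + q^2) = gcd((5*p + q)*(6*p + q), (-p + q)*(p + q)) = 1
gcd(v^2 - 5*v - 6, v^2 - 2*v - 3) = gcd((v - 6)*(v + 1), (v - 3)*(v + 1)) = v + 1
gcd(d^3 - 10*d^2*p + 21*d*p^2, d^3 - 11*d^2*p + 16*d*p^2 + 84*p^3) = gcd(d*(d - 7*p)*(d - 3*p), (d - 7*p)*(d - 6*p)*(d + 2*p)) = -d + 7*p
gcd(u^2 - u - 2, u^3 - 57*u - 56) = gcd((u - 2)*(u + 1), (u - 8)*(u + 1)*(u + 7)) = u + 1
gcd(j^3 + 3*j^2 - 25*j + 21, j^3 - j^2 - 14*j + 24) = j - 3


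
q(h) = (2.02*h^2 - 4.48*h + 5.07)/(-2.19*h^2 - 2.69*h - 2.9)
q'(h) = (4.04*h - 4.48)/(-2.19*h^2 - 2.69*h - 2.9) + (4.38*h + 2.69)*(2.02*h^2 - 4.48*h + 5.07)/(-2.19*h^2 - 2.69*h - 2.9)^2 = (-15.245*h^2 + 10.4906*h + 26.6303)/(4.7961*h^4 + 11.7822*h^3 + 19.9381*h^2 + 15.602*h + 8.41)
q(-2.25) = -3.20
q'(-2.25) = -1.18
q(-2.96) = -2.55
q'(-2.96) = -0.69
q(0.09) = -1.48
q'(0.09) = 2.75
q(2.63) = -0.29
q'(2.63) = -0.08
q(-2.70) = -2.75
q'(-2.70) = -0.84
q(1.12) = -0.30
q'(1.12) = 0.26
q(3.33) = -0.35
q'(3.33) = -0.08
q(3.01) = -0.32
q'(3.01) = -0.08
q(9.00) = -0.63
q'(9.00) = -0.03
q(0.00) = -1.75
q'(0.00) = 3.17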